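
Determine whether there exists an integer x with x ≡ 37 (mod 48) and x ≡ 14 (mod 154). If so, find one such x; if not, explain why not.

Both moduli are multiples of 2 = gcd(48, 154), so any solution would satisfy x ≡ 37 and x ≡ 14 modulo 2 simultaneously.
But 37 mod 2 = 1 while 14 mod 2 = 0, a contradiction.
Therefore no such x exists.

No such integer exists.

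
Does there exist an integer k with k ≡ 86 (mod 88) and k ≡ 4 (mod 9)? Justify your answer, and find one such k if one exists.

The moduli 88 and 9 are coprime, so by the Chinese Remainder Theorem a unique solution modulo 792 exists.
Any solution of the first congruence is k = 86 + 88t; substituting into the second, 88t ≡ 4 − 86 ≡ 8 (mod 9).
88 ≡ 7 (mod 9), so this reads 7t ≡ 8 (mod 9). Note 7·4 = 28 ≡ 1 (mod 9) (as 28 − 1 = 3·9), so 7⁻¹ ≡ 4.
Therefore t ≡ 4·8 = 32 ≡ 5 (mod 9).
With t = 5: k = 86 + 88·5 = 526.
Indeed 526 ≡ 86 (mod 88) and 526 ≡ 4 (mod 9).

k = 526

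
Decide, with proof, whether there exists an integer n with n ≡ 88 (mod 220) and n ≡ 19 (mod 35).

Reduce both congruences modulo 5, which divides 220 and 35: they say n ≡ 88 (mod 5) and n ≡ 19 (mod 5).
These are incompatible: 88 − 19 = 69 is not divisible by 5.
Hence the system has no solution.

No such integer exists.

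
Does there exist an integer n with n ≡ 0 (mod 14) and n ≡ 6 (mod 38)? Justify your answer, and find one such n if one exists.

n = 196

Here gcd(14, 38) = 2, and both 0 and 6 leave remainder 0 mod 2, so the system is consistent.
Put n = 0 + 14t, so we need 14t ≡ 6 (mod 38), equivalently (divide by 2) 7t ≡ 3 (mod 19).
Note 7·11 = 77 ≡ 1 (mod 19) (as 77 − 1 = 4·19), so 7⁻¹ ≡ 11.
Therefore t ≡ 11·3 = 33 ≡ 14 (mod 19).
Then n = 0 + 14·14 = 196.
Check: 196 mod 14 = 0, 196 mod 38 = 6. ✓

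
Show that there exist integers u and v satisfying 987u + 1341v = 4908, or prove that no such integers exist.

u = 221, v = -159

Every value of 987u + 1341v is a multiple of gcd(987, 1341) = 3; since 3 ∣ 4908, solutions exist.
Dividing through by 3 reduces the equation to 329u + 447v = 1636.
Run the Euclidean algorithm on 447 and 329: 447 = 1·329 + 118, 329 = 2·118 + 93, 118 = 1·93 + 25, 93 = 3·25 + 18, 25 = 1·18 + 7, 18 = 2·7 + 4, 7 = 1·4 + 3, 4 = 1·3 + 1, 3 = 3·1 + 0.
Back-substituting, 1 = 4 − 1·3 = 4 − (7 − 1·4) = −7 + 2·4 = −7 + 2·(18 − 2·7) = 2·18 − 5·7 = 2·18 − 5·(25 − 1·18) = −5·25 + 7·18 = −5·25 + 7·(93 − 3·25) = 7·93 − 26·25 = 7·93 − 26·(118 − 1·93) = −26·118 + 33·93 = −26·118 + 33·(329 − 2·118) = 33·329 − 92·118 = 33·329 − 92·(447 − 1·329) = −92·447 + 125·329; that is, 329·125 + 447·(-92) = 1.
Times 1636: 329·204500 + 447·(-150512) = 1636, so (204500, -150512) solves it.
Shifting by a multiple of (447, −329) keeps it a solution: u = 204500 − 457·447 = 221, v = -150512 + 457·329 = -159.
Indeed 987·221 + 1341·(-159) = 218127 − 213219 = 4908.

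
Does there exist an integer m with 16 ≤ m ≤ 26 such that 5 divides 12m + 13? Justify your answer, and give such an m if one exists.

m = 16

m = 16 works, since 12·16 + 13 = 205 = 41·5.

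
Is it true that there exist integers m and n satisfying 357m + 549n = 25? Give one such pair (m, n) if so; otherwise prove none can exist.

There are no such integers.

Both 357 and 549 are divisible by gcd(357, 549) = 3, hence so is any combination 357m + 549n.
But 25 is not a multiple of 3 (it leaves remainder 1).
Therefore 357m + 549n = 25 has no solution in integers.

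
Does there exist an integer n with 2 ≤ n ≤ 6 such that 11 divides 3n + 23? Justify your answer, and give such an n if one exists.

For n = 2, 3, …, 6 the values of 3n + 23 modulo 11 are 7, 10, 2, 5, 8 respectively.
None is 0, so 11 never divides 3n + 23 on this range.

There is no such integer n in that range.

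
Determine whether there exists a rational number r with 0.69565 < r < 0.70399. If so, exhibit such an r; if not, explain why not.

r = 7/10

Multiplying by 10: 10·0.69565 = 6.95650 and 10·0.70399 = 7.03990, so the integer 7 lies strictly between them.
So r = 7/10 works: it is a ratio of integers, and dividing 10·0.69565 < 7 < 10·0.70399 through by 10 gives 0.69565 < 7/10 < 0.70399.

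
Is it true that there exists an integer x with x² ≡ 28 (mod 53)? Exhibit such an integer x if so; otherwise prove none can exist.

x = 44

x = 44 works: 44² = 1936, and 1936 − 28 = 1908 = 36·53.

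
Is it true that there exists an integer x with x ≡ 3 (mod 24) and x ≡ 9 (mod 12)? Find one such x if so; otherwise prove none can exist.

Reduce both congruences modulo 12, which divides 24 and 12: they say x ≡ 3 (mod 12) and x ≡ 9 (mod 12).
However 3 ≡ 3 and 9 ≡ 9 (mod 12), and 3 ≠ 9.
Hence the system has no solution.

There is no such integer.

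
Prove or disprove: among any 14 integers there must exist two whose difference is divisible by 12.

Yes.

Each integer lies in one of the 12 residue classes modulo 12.
Since 14 > 12, two of the 14 integers must share a residue class by the pigeonhole principle; call them a and b.
Then a ≡ b (mod 12), i.e. 12 ∣ (a − b).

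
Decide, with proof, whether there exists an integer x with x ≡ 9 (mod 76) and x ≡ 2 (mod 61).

gcd(76, 61) = 1, so the Chinese Remainder Theorem guarantees exactly one residue class mod 4636 satisfying both.
Any solution of the first congruence is x = 9 + 76t; substituting into the second, 76t ≡ 2 − 9 ≡ 54 (mod 61).
76 ≡ 15 (mod 61), so this reads 15t ≡ 54 (mod 61). Invert 15 mod 61 by the Euclidean algorithm: 61 = 4·15 + 1, 15 = 15·1 + 0; back-substituting, 1 = 61 − 4·15. Hence 15·(-4) ≡ 1, so 15⁻¹ ≡ -4 ≡ 57 (mod 61).
Therefore t ≡ 57·54 = 3078 ≡ 28 (mod 61).
With t = 28: x = 9 + 76·28 = 2137.
Indeed 2137 ≡ 9 (mod 76) and 2137 ≡ 2 (mod 61).

x = 2137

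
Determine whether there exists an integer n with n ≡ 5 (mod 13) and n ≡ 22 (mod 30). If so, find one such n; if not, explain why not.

n = 382

The moduli 13 and 30 are coprime, so by the Chinese Remainder Theorem a unique solution modulo 390 exists.
Write n = 5 + 13t and require 5 + 13t ≡ 22 (mod 30), i.e. 13t ≡ 17 (mod 30).
To invert 13 modulo 30: 30 = 2·13 + 4, 13 = 3·4 + 1, 4 = 4·1 + 0, and unwinding, 1 = 13 − 3·4 = 13 − 3·(30 − 2·13) = −3·30 + 7·13. Thus 13⁻¹ ≡ 7 (mod 30).
Multiplying by 7: t ≡ 7·17 = 119 ≡ 29 (mod 30).
Taking t = 29 gives n = 5 + 13·29 = 382.
Indeed 382 ≡ 5 (mod 13) and 382 ≡ 22 (mod 30).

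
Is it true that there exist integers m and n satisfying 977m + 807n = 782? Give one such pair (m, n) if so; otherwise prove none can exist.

Since gcd(977, 807) = 1, every integer is an integer combination of 977 and 807.
Run the Euclidean algorithm on 977 and 807: 977 = 1·807 + 170, 807 = 4·170 + 127, 170 = 1·127 + 43, 127 = 2·43 + 41, 43 = 1·41 + 2, 41 = 20·2 + 1, 2 = 2·1 + 0.
Working back up the chain: 1 = 41 − 20·2 = 41 − 20·(43 − 1·41) = −20·43 + 21·41 = −20·43 + 21·(127 − 2·43) = 21·127 − 62·43 = 21·127 − 62·(170 − 1·127) = −62·170 + 83·127 = −62·170 + 83·(807 − 4·170) = 83·807 − 394·170 = 83·807 − 394·(977 − 1·807) = −394·977 + 477·807. So 977·(-394) + 807·477 = 1.
Scaling by 782 gives the particular solution (m, n) = (-308108, 373014).
Adding 382·807 to m and subtracting 382·977 from n gives the tidier solution (166, -200).
Indeed 977·166 + 807·(-200) = 162182 − 161400 = 782.

m = 166, n = -200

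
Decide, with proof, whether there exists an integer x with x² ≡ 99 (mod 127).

x = 90

x = 90 works: 90² = 8100, and 8100 − 99 = 8001 = 63·127.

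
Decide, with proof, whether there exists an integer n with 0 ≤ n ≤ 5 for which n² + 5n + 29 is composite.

n = 4

At n = 4: 4² + 5·4 + 29 = 65 = 5·13, which is composite.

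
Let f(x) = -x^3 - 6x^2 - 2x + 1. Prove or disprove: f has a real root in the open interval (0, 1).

Yes, f has a root in the interval.

f(0) = 1 and f(1) = -8, which have opposite signs.
f is continuous everywhere (it is a polynomial), in particular on [0, 1].
By the Intermediate Value Theorem, f takes the value 0 somewhere in the open interval.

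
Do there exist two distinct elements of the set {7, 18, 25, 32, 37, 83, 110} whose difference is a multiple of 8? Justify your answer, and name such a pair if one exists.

No, no such pair exists.

Residues mod 8: 7↦7, 18↦2, 25↦1, 32↦0, 37↦5, 83↦3, 110↦6.
These 7 residues are pairwise different, hence no difference of two elements is divisible by 8.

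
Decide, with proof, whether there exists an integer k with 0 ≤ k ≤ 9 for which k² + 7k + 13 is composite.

At k = 6: 6² + 7·6 + 13 = 91 = 7·13, which is composite.

k = 6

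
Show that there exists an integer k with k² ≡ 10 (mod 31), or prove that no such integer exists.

k = 14

k = 14 works: 14² = 196, and 196 − 10 = 186 = 6·31.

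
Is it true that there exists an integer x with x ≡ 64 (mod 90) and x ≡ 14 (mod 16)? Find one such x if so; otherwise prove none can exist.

gcd(90, 16) = 2. A simultaneous solution exists iff 64 ≡ 14 (mod 2); here 64 mod 2 = 0 = 14 mod 2, so it does.
Step through x = 64, 64 + 90, 64 + 2·90, …: the values 64, 154, 244, 334 reduce mod 16 to 0, 10, 4, 14. The value 334 hits 14.
Indeed 334 ≡ 64 (mod 90) and 334 ≡ 14 (mod 16).

x = 334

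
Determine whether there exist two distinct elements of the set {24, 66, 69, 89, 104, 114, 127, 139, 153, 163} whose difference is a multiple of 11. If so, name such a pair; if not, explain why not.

No, no such pair exists.

Two integers differ by a multiple of 11 exactly when they have the same residue mod 11. The residues are 24↦2, 66↦0, 69↦3, 89↦1, 104↦5, 114↦4, 127↦6, 139↦7, 153↦10, 163↦9.
No residue repeats among the 10 elements, so no pair has difference ≡ 0 (mod 11).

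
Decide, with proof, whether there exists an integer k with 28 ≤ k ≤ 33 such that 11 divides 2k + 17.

k = 30

At k = 30 we get 2·30 + 17 = 77, and 77 = 11·7.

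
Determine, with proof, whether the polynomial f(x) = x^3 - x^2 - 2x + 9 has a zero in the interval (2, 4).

f(2) = 9 and f(4) = 49, both positive, so a sign-change argument is unavailable; we show f keeps this sign on the whole interval.
Substitute x = 2 + u, where 0 < u < 2 on the interval. Expanding, f(2 + u) = u^3 + 5u^2 + 6u + 9.
The nonzero coefficients here are all positive, so for u > 0 every term is positive (or zero), and the constant term 9 is strictly positive.
So f is strictly positive on (2, 4); no root exists in the interval.

No such root exists.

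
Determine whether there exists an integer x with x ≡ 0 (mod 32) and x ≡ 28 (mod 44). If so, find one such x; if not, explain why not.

x = 160

The moduli are not coprime: gcd(32, 44) = 4. Compatibility requires 4 ∣ (28 − 0) = 28, which holds, so solutions exist.
The integers ≡ 0 (mod 32) are 0, 32, 64, 96, 128, 160, …; their remainders mod 44 are 0, 32, 20, 8, 40, 28, so x = 160 is the first that is ≡ 28 (mod 44).
Check: 160 mod 32 = 0, 160 mod 44 = 28. ✓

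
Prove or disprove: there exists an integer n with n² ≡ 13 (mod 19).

There is no such integer.

Since (19 − n)² ≡ n² (mod 19), it suffices to square n = 0, 1, …, 9: the residues are 0, 1, 4, 9, 16, 6, 17, 11, 7, 5.
So the quadratic residues mod 19 are {0, 1, 4, 5, 6, 7, 9, 11, 16, 17}, and 13 is not among them.
Hence no integer n has n² ≡ 13 (mod 19).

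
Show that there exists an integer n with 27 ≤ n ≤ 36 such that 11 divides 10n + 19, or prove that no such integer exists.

n = 30

For n = 27, 28, 29 the values 289, 299, 309 are not multiples of 11. Try n = 30: 10·30 + 19 = 319 = 29·11, which is divisible by 11.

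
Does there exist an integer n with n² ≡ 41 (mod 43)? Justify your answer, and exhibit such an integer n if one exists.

Take n = 27. Then 27² = 729 = 16·43 + 41, so 27² ≡ 41 (mod 43).

n = 27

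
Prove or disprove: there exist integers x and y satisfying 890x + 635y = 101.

gcd(890, 635) = 5, so every integer of the form 890x + 635y is a multiple of 5.
But 101 is not a multiple of 5 (it leaves remainder 1).
Hence no integers x, y satisfy the equation.

There are no such integers.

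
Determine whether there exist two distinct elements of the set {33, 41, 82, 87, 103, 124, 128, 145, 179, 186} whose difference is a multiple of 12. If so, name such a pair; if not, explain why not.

There is no such pair.

Reduce each element modulo 12: 33↦9, 41↦5, 82↦10, 87↦3, 103↦7, 124↦4, 128↦8, 145↦1, 179↦11, 186↦6.
These 10 residues are pairwise different, hence no difference of two elements is divisible by 12.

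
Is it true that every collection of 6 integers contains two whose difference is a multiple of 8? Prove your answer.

No, the set {38, 39, 40, 41, 42, 43} is a counterexample.

Try 6 consecutive integers, 38, 39, …, 43. Their remainders mod 8 are 6, 7, 0, 1, 2, 3 — pairwise different, as any 6 ≤ 8 consecutive integers have distinct residues.
No two share a residue, so no pair has difference divisible by 8; the claim fails for this set.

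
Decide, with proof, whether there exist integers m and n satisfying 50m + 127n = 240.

50 and 127 are coprime, so 50m + 127n ranges over all of ℤ.
Dividing repeatedly: 127 = 2·50 + 27, 50 = 1·27 + 23, 27 = 1·23 + 4, 23 = 5·4 + 3, 4 = 1·3 + 1, 3 = 3·1 + 0.
Working back up the chain: 1 = 4 − 1·3 = 4 − (23 − 5·4) = −23 + 6·4 = −23 + 6·(27 − 1·23) = 6·27 − 7·23 = 6·27 − 7·(50 − 1·27) = −7·50 + 13·27 = −7·50 + 13·(127 − 2·50) = 13·127 − 33·50. So 50·(-33) + 127·13 = 1.
Times 240: 50·(-7920) + 127·3120 = 240, so (-7920, 3120) solves it.
Adding 63·127 to m and subtracting 63·50 from n gives the tidier solution (81, -30).
Indeed 50·81 + 127·(-30) = 4050 − 3810 = 240.

m = 81, n = -30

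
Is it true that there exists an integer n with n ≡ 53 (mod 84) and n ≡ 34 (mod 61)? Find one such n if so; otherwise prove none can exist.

n = 2657

gcd(84, 61) = 1, so the Chinese Remainder Theorem guarantees exactly one residue class mod 5124 satisfying both.
Write n = 53 + 84t and require 53 + 84t ≡ 34 (mod 61), i.e. 84t ≡ 42 (mod 61).
84 ≡ 23 (mod 61), so this reads 23t ≡ 42 (mod 61). To invert 23 modulo 61: 61 = 2·23 + 15, 23 = 1·15 + 8, 15 = 1·8 + 7, 8 = 1·7 + 1, 7 = 7·1 + 0, and unwinding, 1 = 8 − 1·7 = 8 − (15 − 1·8) = −15 + 2·8 = −15 + 2·(23 − 1·15) = 2·23 − 3·15 = 2·23 − 3·(61 − 2·23) = −3·61 + 8·23. Thus 23⁻¹ ≡ 8 (mod 61).
Multiplying by 8: t ≡ 8·42 = 336 ≡ 31 (mod 61).
With t = 31: n = 53 + 84·31 = 2657.
Indeed 2657 ≡ 53 (mod 84) and 2657 ≡ 34 (mod 61).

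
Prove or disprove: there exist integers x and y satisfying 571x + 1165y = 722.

x = 697, y = -341

Since gcd(571, 1165) = 1, every integer is an integer combination of 571 and 1165.
Euclidean algorithm: 1165 = 2·571 + 23, 571 = 24·23 + 19, 23 = 1·19 + 4, 19 = 4·4 + 3, 4 = 1·3 + 1, 3 = 3·1 + 0.
Working back up the chain: 1 = 4 − 1·3 = 4 − (19 − 4·4) = −19 + 5·4 = −19 + 5·(23 − 1·19) = 5·23 − 6·19 = 5·23 − 6·(571 − 24·23) = −6·571 + 149·23 = −6·571 + 149·(1165 − 2·571) = 149·1165 − 304·571. So 571·(-304) + 1165·149 = 1.
Times 722: 571·(-219488) + 1165·107578 = 722, so (-219488, 107578) solves it.
Shifting by a multiple of (1165, −571) keeps it a solution: x = -219488 + 189·1165 = 697, y = 107578 − 189·571 = -341.
Indeed 571·697 + 1165·(-341) = 397987 − 397265 = 722.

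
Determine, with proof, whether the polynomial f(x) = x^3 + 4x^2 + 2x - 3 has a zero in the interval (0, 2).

Yes, f has a root in the interval.

f(0) = -3 and f(2) = 25, which have opposite signs.
As a polynomial, f is continuous on every closed interval.
By the Intermediate Value Theorem, f takes the value 0 somewhere in the open interval.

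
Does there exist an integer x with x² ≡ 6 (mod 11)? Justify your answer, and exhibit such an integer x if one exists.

No, no such integer exists.

Squares mod 11 repeat after x = 5 (as (−x)² = x²); for x = 0..5 they are 0, 1, 4, 9, 5, 3.
The set of squares mod 11 is therefore {0, 1, 3, 4, 5, 9}, which does not contain 6.
Therefore x² ≡ 6 (mod 11) has no solution.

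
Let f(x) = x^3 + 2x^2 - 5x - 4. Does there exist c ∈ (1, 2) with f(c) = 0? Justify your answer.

Yes, f has a root in the interval.

f(1) = -6 and f(2) = 2, which have opposite signs.
As a polynomial, f is continuous on every closed interval.
By the Intermediate Value Theorem, f takes the value 0 somewhere in the open interval.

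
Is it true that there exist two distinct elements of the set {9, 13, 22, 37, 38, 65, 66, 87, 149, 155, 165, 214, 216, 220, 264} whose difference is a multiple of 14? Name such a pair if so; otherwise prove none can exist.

Both 9 and 37 leave remainder 9 on division by 14; their difference 28 = 2·14 is a multiple of 14.

Yes: 9 and 37.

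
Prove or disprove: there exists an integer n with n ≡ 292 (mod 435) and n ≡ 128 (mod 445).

No such integer exists.

Both moduli are multiples of 5 = gcd(435, 445), so any solution would satisfy n ≡ 292 and n ≡ 128 modulo 5 simultaneously.
However 292 ≡ 2 and 128 ≡ 3 (mod 5), and 2 ≠ 3.
Therefore no such n exists.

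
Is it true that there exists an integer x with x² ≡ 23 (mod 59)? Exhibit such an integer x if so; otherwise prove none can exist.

No such integer exists.

59 is prime, so by Euler's criterion 23 is a square mod 59 iff 23^((59−1)/2) = 23^29 ≡ 1 (mod 59).
Repeated squaring mod 59: 23^2 = 529 ≡ 57; 23^4 ≡ 57² = 3249 ≡ 4; 23^8 ≡ 4² = 16 ≡ 16; 23^16 ≡ 16² = 256 ≡ 20.
Since 29 = 16 + 8 + 4 + 1, 23^29 ≡ 20 · 16 · 4 · 23; multiplying out mod 59: 20·16 = 320 ≡ 25, then 25·4 = 100 ≡ 41, then 41·23 = 943 ≡ 58. Thus 23^29 ≡ 58 ≡ −1 (mod 59).
By Euler's criterion 23 is a quadratic non-residue mod 59: no x satisfies x² ≡ 23 (mod 59).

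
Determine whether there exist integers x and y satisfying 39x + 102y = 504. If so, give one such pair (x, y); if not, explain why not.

gcd(39, 102) = 3, and 3 divides 504, so integer solutions exist.
Dividing through by 3 reduces the equation to 13x + 34y = 168.
Run the Euclidean algorithm on 34 and 13: 34 = 2·13 + 8, 13 = 1·8 + 5, 8 = 1·5 + 3, 5 = 1·3 + 2, 3 = 1·2 + 1, 2 = 2·1 + 0.
Unwinding: 1 = 3 − 1·2 = 3 − (5 − 1·3) = −5 + 2·3 = −5 + 2·(8 − 1·5) = 2·8 − 3·5 = 2·8 − 3·(13 − 1·8) = −3·13 + 5·8 = −3·13 + 5·(34 − 2·13) = 5·34 − 13·13, i.e. 13·(-13) + 34·5 = 1.
Multiplying through by 168: x = (-13)·168 = -2184, y = 5·168 = 840 is a solution.
The general solution is x = -2184 + 34k, y = 840 − 13k; taking k = 65 gives the smaller pair x = 26, y = -5.
Indeed 39·26 + 102·(-5) = 1014 − 510 = 504.

x = 26, y = -5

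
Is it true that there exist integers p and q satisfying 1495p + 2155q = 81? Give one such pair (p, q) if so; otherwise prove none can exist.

Both 1495 and 2155 are divisible by gcd(1495, 2155) = 5, hence so is any combination 1495p + 2155q.
However 81 leaves remainder 1 on division by 5.
Hence no integers p, q satisfy the equation.

There are no such integers.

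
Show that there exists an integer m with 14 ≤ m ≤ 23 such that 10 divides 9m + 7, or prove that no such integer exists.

m = 17

For m = 14, 15, 16 the values 133, 142, 151 are not multiples of 10. m = 17 works, since 9·17 + 7 = 160 = 16·10.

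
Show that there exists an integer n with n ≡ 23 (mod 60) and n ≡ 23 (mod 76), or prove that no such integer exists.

The moduli are not coprime: gcd(60, 76) = 4. Compatibility requires 4 ∣ (23 − 23) = 0, which holds, so solutions exist.
The smallest candidate n = 23 works directly: 23 ≡ 23 (mod 76).
Indeed 23 ≡ 23 (mod 60) and 23 ≡ 23 (mod 76).

n = 23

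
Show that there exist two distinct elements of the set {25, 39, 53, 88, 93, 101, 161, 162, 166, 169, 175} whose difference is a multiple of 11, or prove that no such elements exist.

No, no such pair exists.

Reduce each element modulo 11: 25↦3, 39↦6, 53↦9, 88↦0, 93↦5, 101↦2, 161↦7, 162↦8, 166↦1, 169↦4, 175↦10.
No residue repeats among the 11 elements, so no pair has difference ≡ 0 (mod 11).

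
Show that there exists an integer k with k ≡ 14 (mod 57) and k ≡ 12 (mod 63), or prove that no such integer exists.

No such integer exists.

Reduce both congruences modulo 3, which divides 57 and 63: they say k ≡ 14 (mod 3) and k ≡ 12 (mod 3).
These are incompatible: 14 − 12 = 2 is not divisible by 3.
Therefore no such k exists.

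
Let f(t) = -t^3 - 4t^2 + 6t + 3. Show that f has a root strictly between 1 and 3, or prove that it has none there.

f(1) = 4 and f(3) = -42, which have opposite signs.
Since f is a polynomial it is continuous on [1, 3].
By the Intermediate Value Theorem f must vanish at some point of (1, 3).

Such a root exists.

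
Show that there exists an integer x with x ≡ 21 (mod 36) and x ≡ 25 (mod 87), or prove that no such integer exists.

gcd(36, 87) = 3. If x ≡ 21 (mod 36) and x ≡ 25 (mod 87), then x ≡ 21 (mod 3) and x ≡ 25 (mod 3).
These are incompatible: 21 − 25 = -4 is not divisible by 3.
So no integer satisfies both congruences.

There is no such integer.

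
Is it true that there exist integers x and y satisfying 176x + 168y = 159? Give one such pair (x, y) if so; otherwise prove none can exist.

No such integers exist.

Any value of 176x + 168y is a multiple of gcd(176, 168) = 8.
However 159 leaves remainder 7 on division by 8.
Hence no integers x, y satisfy the equation.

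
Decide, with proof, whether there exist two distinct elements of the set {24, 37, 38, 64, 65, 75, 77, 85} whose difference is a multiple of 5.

The pair (24, 64) works.

Both 24 and 64 leave remainder 4 on division by 5; their difference 40 = 8·5 is a multiple of 5.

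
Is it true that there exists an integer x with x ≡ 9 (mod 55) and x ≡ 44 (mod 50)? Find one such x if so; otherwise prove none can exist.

The moduli are not coprime: gcd(55, 50) = 5. Compatibility requires 5 ∣ (44 − 9) = 35, which holds, so solutions exist.
The integers ≡ 9 (mod 55) are 9, 64, 119, 174, 229, 284, 339, 394, …; their remainders mod 50 are 9, 14, 19, 24, 29, 34, 39, 44, so x = 394 is the first that is ≡ 44 (mod 50).
Indeed 394 ≡ 9 (mod 55) and 394 ≡ 44 (mod 50).

x = 394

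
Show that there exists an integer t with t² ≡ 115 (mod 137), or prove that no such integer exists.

t = 72

Take t = 72. Then 72² = 5184 = 37·137 + 115, so 72² ≡ 115 (mod 137).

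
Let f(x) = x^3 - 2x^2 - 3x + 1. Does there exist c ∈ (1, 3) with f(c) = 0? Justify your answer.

Yes, f has a root in the interval.

f(1) = -3 and f(3) = 1, which have opposite signs.
Since f is a polynomial it is continuous on [1, 3].
The Intermediate Value Theorem then guarantees some c ∈ (1, 3) with f(c) = 0.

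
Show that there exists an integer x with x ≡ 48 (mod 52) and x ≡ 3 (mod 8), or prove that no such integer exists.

There is no such integer.

Reduce both congruences modulo 4, which divides 52 and 8: they say x ≡ 48 (mod 4) and x ≡ 3 (mod 4).
However 48 ≡ 0 and 3 ≡ 3 (mod 4), and 0 ≠ 3.
Hence the system has no solution.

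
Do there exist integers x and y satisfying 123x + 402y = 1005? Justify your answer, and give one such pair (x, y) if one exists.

x = 67, y = -18

gcd(123, 402) = 3, and 3 divides 1005, so integer solutions exist.
Dividing through by 3 reduces the equation to 41x + 134y = 335.
Dividing repeatedly: 134 = 3·41 + 11, 41 = 3·11 + 8, 11 = 1·8 + 3, 8 = 2·3 + 2, 3 = 1·2 + 1, 2 = 2·1 + 0.
Working back up the chain: 1 = 3 − 1·2 = 3 − (8 − 2·3) = −8 + 3·3 = −8 + 3·(11 − 1·8) = 3·11 − 4·8 = 3·11 − 4·(41 − 3·11) = −4·41 + 15·11 = −4·41 + 15·(134 − 3·41) = 15·134 − 49·41. So 41·(-49) + 134·15 = 1.
Scaling by 335 gives the particular solution (x, y) = (-16415, 5025).
The general solution is x = -16415 + 134k, y = 5025 − 41k; taking k = 123 gives the smaller pair x = 67, y = -18.
Indeed 123·67 + 402·(-18) = 8241 − 7236 = 1005.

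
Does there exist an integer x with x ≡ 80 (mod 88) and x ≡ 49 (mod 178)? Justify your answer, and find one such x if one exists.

No, no such integer exists.

gcd(88, 178) = 2. If x ≡ 80 (mod 88) and x ≡ 49 (mod 178), then x ≡ 80 (mod 2) and x ≡ 49 (mod 2).
These are incompatible: 80 − 49 = 31 is not divisible by 2.
Therefore no such x exists.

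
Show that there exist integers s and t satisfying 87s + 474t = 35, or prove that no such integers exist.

gcd(87, 474) = 3, so every integer of the form 87s + 474t is a multiple of 3.
However 35 leaves remainder 2 on division by 3.
So the equation is unsolvable over ℤ.

No such integers exist.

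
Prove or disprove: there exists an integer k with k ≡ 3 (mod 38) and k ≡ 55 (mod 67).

gcd(38, 67) = 1, so the Chinese Remainder Theorem guarantees exactly one residue class mod 2546 satisfying both.
Write k = 3 + 38t and require 3 + 38t ≡ 55 (mod 67), i.e. 38t ≡ 52 (mod 67).
To invert 38 modulo 67: 67 = 1·38 + 29, 38 = 1·29 + 9, 29 = 3·9 + 2, 9 = 4·2 + 1, 2 = 2·1 + 0, and unwinding, 1 = 9 − 4·2 = 9 − 4·(29 − 3·9) = −4·29 + 13·9 = −4·29 + 13·(38 − 1·29) = 13·38 − 17·29 = 13·38 − 17·(67 − 1·38) = −17·67 + 30·38. Thus 38⁻¹ ≡ 30 (mod 67).
Multiplying by 30: t ≡ 30·52 = 1560 ≡ 19 (mod 67).
With t = 19: k = 3 + 38·19 = 725.
Verify: 725 = 19·38 + 3 and 725 = 10·67 + 55. ✓

k = 725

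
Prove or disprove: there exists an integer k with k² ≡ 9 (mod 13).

k = 3

Take k = 3. Then 3² = 9, and since 0 ≤ 9 < 13 this is already reduced: 3² ≡ 9 (mod 13).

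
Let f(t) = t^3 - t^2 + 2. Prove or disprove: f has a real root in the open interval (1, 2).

f has no root in that interval.

f(1) = 2 and f(2) = 6, both positive, so a sign-change argument is unavailable; we show f keeps this sign on the whole interval.
Substitute t = 1 + u, where 0 < u < 1 on the interval. Expanding, f(1 + u) = u^3 + 2u^2 + u + 2.
All 4 nonzero coefficients of this polynomial in u are positive; hence for u > 0 the value is a sum of positive terms (the constant 2 among them).
Therefore f(t) > 0 throughout (1, 2), and f has no zero there.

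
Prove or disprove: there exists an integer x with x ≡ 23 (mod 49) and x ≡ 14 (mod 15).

x = 464

gcd(49, 15) = 1, so the Chinese Remainder Theorem guarantees exactly one residue class mod 735 satisfying both.
Any solution of the first congruence is x = 23 + 49t; substituting into the second, 49t ≡ 14 − 23 ≡ 6 (mod 15).
49 ≡ 4 (mod 15), so this reads 4t ≡ 6 (mod 15). Invert 4 mod 15 by the Euclidean algorithm: 15 = 3·4 + 3, 4 = 1·3 + 1, 3 = 3·1 + 0; back-substituting, 1 = 4 − 1·3 = 4 − (15 − 3·4) = −15 + 4·4. Hence 4·4 ≡ 1, so 4⁻¹ ≡ 4 (mod 15).
Multiplying by 4: t ≡ 4·6 = 24 ≡ 9 (mod 15).
Taking t = 9 gives x = 23 + 49·9 = 464.
Indeed 464 ≡ 23 (mod 49) and 464 ≡ 14 (mod 15).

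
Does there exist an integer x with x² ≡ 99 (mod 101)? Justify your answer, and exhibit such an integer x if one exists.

101 is prime, so by Euler's criterion 99 is a square mod 101 iff 99^((101−1)/2) = 99^50 ≡ 1 (mod 101).
Repeated squaring mod 101: 99^2 = 9801 ≡ 4; 99^4 ≡ 4² = 16 ≡ 16; 99^8 ≡ 16² = 256 ≡ 54; 99^16 ≡ 54² = 2916 ≡ 88; 99^32 ≡ 88² = 7744 ≡ 68.
Since 50 = 32 + 16 + 2, 99^50 ≡ 68 · 88 · 4; multiplying out mod 101: 68·88 = 5984 ≡ 25, then 25·4 = 100 ≡ 100. Thus 99^50 ≡ 100 ≡ −1 (mod 101).
By Euler's criterion 99 is a quadratic non-residue mod 101: no x satisfies x² ≡ 99 (mod 101).

There is no such integer.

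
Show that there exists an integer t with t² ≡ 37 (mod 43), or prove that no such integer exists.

There is no such integer.

43 is prime, so by Euler's criterion 37 is a square mod 43 iff 37^((43−1)/2) = 37^21 ≡ 1 (mod 43).
Repeated squaring mod 43: 37^2 = 1369 ≡ 36; 37^4 ≡ 36² = 1296 ≡ 6; 37^8 ≡ 6² = 36 ≡ 36; 37^16 ≡ 36² = 1296 ≡ 6.
Since 21 = 16 + 4 + 1, 37^21 ≡ 6 · 6 · 37; multiplying out mod 43: 6·6 = 36 ≡ 36, then 36·37 = 1332 ≡ 42. Thus 37^21 ≡ 42 ≡ −1 (mod 43).
The value −1 means 37 is a non-residue modulo 43, so t² ≡ 37 (mod 43) is impossible.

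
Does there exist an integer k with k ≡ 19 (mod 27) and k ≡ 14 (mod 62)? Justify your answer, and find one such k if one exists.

k = 262

gcd(27, 62) = 1, so the Chinese Remainder Theorem guarantees exactly one residue class mod 1674 satisfying both.
Write k = 19 + 27t and require 19 + 27t ≡ 14 (mod 62), i.e. 27t ≡ 57 (mod 62).
Note 27·23 = 621 ≡ 1 (mod 62) (as 621 − 1 = 10·62), so 27⁻¹ ≡ 23.
Therefore t ≡ 23·57 = 1311 ≡ 9 (mod 62).
With t = 9: k = 19 + 27·9 = 262.
Indeed 262 ≡ 19 (mod 27) and 262 ≡ 14 (mod 62).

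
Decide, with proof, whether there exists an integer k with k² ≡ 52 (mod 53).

k = 30 works: 30² = 900, and 900 − 52 = 848 = 16·53.

k = 30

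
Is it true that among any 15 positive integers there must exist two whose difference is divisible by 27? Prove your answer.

No, the set {37, 38, 39, 40, 41, 42, 43, 44, 45, 46, 47, 48, 49, 50, 51} is a counterexample.

Take the 15 consecutive integers 37, 38, …, 51: their residues mod 27 are all distinct because 15 ≤ 27.
Any two of them differ by at most 14 < 27 and by at least 1, so no difference is a multiple of 27.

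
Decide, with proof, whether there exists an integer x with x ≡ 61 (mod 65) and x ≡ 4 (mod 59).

gcd(65, 59) = 1, so the Chinese Remainder Theorem guarantees exactly one residue class mod 3835 satisfying both.
Write x = 61 + 65t and require 61 + 65t ≡ 4 (mod 59), i.e. 65t ≡ 2 (mod 59).
65 ≡ 6 (mod 59), so this reads 6t ≡ 2 (mod 59). To invert 6 modulo 59: 59 = 9·6 + 5, 6 = 1·5 + 1, 5 = 5·1 + 0, and unwinding, 1 = 6 − 1·5 = 6 − (59 − 9·6) = −59 + 10·6. Thus 6⁻¹ ≡ 10 (mod 59).
Multiplying by 10: t ≡ 10·2 = 20 (mod 59).
Taking t = 20 gives x = 61 + 65·20 = 1361.
Verify: 1361 = 20·65 + 61 and 1361 = 23·59 + 4. ✓

x = 1361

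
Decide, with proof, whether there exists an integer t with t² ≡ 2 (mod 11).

Since (11 − t)² ≡ t² (mod 11), it suffices to square t = 0, 1, …, 5: the residues are 0, 1, 4, 9, 5, 3.
The set of squares mod 11 is therefore {0, 1, 3, 4, 5, 9}, which does not contain 2.
Therefore t² ≡ 2 (mod 11) has no solution.

No such integer exists.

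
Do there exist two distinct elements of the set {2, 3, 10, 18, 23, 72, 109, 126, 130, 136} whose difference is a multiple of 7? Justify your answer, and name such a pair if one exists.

2 and 23 are such a pair.

Both 2 and 23 leave remainder 2 on division by 7; their difference 21 = 3·7 is a multiple of 7.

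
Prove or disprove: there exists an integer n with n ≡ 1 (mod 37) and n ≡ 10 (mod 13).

Since 37 and 13 share no common factor, CRT says the pair of congruences has a solution (unique mod 481).
Any solution of the first congruence is n = 1 + 37t; substituting into the second, 37t ≡ 10 − 1 ≡ 9 (mod 13).
37 ≡ 11 (mod 13), so this reads 11t ≡ 9 (mod 13). Invert 11 mod 13 by the Euclidean algorithm: 13 = 1·11 + 2, 11 = 5·2 + 1, 2 = 2·1 + 0; back-substituting, 1 = 11 − 5·2 = 11 − 5·(13 − 1·11) = −5·13 + 6·11. Hence 11·6 ≡ 1, so 11⁻¹ ≡ 6 (mod 13).
Multiplying by 6: t ≡ 6·9 = 54 ≡ 2 (mod 13).
With t = 2: n = 1 + 37·2 = 75.
Verify: 75 = 2·37 + 1 and 75 = 5·13 + 10. ✓

n = 75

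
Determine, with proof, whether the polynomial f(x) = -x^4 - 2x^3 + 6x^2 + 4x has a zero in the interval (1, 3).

Yes, f has a root in the interval.

f(1) = 7 and f(3) = -69, which have opposite signs.
f is continuous everywhere (it is a polynomial), in particular on [1, 3].
By the Intermediate Value Theorem f must vanish at some point of (1, 3).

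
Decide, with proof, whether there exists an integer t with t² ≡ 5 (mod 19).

t = 9 works: 9² = 81, and 81 − 5 = 76 = 4·19.

t = 9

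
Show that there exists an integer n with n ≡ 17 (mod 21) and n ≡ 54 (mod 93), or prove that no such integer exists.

There is no such integer.

Reduce both congruences modulo 3, which divides 21 and 93: they say n ≡ 17 (mod 3) and n ≡ 54 (mod 3).
But 17 mod 3 = 2 while 54 mod 3 = 0, a contradiction.
So no integer satisfies both congruences.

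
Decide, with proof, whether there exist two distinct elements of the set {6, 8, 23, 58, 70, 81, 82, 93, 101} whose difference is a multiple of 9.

No, no such pair exists.

Two integers differ by a multiple of 9 exactly when they have the same residue mod 9. The residues are 6↦6, 8↦8, 23↦5, 58↦4, 70↦7, 81↦0, 82↦1, 93↦3, 101↦2.
All 9 residues are distinct, so no two elements differ by a multiple of 9.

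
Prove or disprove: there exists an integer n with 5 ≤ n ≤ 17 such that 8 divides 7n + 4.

n = 12

Scanning upward from n = 5 gives 39, 46, 53, 60, 67, 74, 81, none divisible by 8. At n = 12 we get 7·12 + 4 = 88, and 88 = 8·11.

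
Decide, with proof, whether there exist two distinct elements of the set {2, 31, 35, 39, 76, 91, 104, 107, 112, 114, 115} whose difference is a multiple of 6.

Both 2 and 104 leave remainder 2 on division by 6; their difference 102 = 17·6 is a multiple of 6.

2 and 104 are such a pair.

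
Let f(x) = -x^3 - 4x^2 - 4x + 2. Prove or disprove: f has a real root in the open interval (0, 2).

Yes, f has a root in the interval.

f(0) = 2 and f(2) = -30, which have opposite signs.
As a polynomial, f is continuous on every closed interval.
By the Intermediate Value Theorem f must vanish at some point of (0, 2).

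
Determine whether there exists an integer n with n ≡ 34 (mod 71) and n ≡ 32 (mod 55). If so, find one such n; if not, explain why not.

Since 71 and 55 share no common factor, CRT says the pair of congruences has a solution (unique mod 3905).
Any solution of the first congruence is n = 34 + 71t; substituting into the second, 71t ≡ 32 − 34 ≡ 53 (mod 55).
71 ≡ 16 (mod 55), so this reads 16t ≡ 53 (mod 55). Note 16·31 = 496 ≡ 1 (mod 55) (as 496 − 1 = 9·55), so 16⁻¹ ≡ 31.
Multiplying by 31: t ≡ 31·53 = 1643 ≡ 48 (mod 55).
Taking t = 48 gives n = 34 + 71·48 = 3442.
Check: 3442 mod 71 = 34, 3442 mod 55 = 32. ✓

n = 3442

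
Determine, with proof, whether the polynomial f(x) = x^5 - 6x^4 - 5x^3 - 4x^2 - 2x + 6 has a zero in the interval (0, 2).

f(0) = 6 and f(2) = -118, which have opposite signs.
Since f is a polynomial it is continuous on [0, 2].
By the Intermediate Value Theorem f must vanish at some point of (0, 2).

Yes, f has a root in the interval.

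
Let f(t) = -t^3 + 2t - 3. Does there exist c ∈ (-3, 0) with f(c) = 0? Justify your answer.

f(-3) = 18 and f(0) = -3, which have opposite signs.
Since f is a polynomial it is continuous on [-3, 0].
So by the Intermediate Value Theorem there is a c strictly between -3 and 0 with f(c) = 0.

Such a root exists.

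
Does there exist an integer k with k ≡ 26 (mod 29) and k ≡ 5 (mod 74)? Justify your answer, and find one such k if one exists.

gcd(29, 74) = 1, so the Chinese Remainder Theorem guarantees exactly one residue class mod 2146 satisfying both.
Write k = 26 + 29t and require 26 + 29t ≡ 5 (mod 74), i.e. 29t ≡ 53 (mod 74).
Since 29·23 = 667 = 9·74 + 1, the inverse of 29 mod 74 is 23.
Therefore t ≡ 23·53 = 1219 ≡ 35 (mod 74).
Taking t = 35 gives k = 26 + 29·35 = 1041.
Indeed 1041 ≡ 26 (mod 29) and 1041 ≡ 5 (mod 74).

k = 1041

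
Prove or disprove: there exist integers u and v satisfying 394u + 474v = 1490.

gcd(394, 474) = 2, and 2 divides 1490, so integer solutions exist.
Dividing through by 2 reduces the equation to 197u + 237v = 745.
Euclidean algorithm: 237 = 1·197 + 40, 197 = 4·40 + 37, 40 = 1·37 + 3, 37 = 12·3 + 1, 3 = 3·1 + 0.
Back-substituting, 1 = 37 − 12·3 = 37 − 12·(40 − 1·37) = −12·40 + 13·37 = −12·40 + 13·(197 − 4·40) = 13·197 − 64·40 = 13·197 − 64·(237 − 1·197) = −64·237 + 77·197; that is, 197·77 + 237·(-64) = 1.
Scaling by 745 gives the particular solution (u, v) = (57365, -47680).
Shifting by a multiple of (237, −197) keeps it a solution: u = 57365 − 242·237 = 11, v = -47680 + 242·197 = -6.
Check: 394·11 + 474·(-6) = 4334 − 2844 = 1490. ✓

u = 11, v = -6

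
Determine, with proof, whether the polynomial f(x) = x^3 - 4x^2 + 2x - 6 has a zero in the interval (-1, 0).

f has no root in that interval.

The endpoint values f(-1) = -13 and f(0) = -6 are both negative. Claim: f(x) < 0 for every x in (-1, 0).
Substitute x = −u, where 0 < u < 1 on the interval. Expanding, f(−u) = -u^3 - 4u^2 - 2u - 6.
The nonzero coefficients here are all negative, so for u > 0 every term is negative (or zero), and the constant term -6 is strictly negative.
Therefore f(x) < 0 throughout (-1, 0), and f has no zero there.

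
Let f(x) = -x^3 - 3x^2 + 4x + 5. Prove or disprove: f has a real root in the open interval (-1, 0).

f(-1) = -1 and f(0) = 5, which have opposite signs.
As a polynomial, f is continuous on every closed interval.
By the Intermediate Value Theorem f must vanish at some point of (-1, 0).

Yes, f has a root in the interval.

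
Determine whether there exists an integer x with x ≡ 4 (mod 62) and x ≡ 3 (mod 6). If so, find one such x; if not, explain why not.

Reduce both congruences modulo 2, which divides 62 and 6: they say x ≡ 4 (mod 2) and x ≡ 3 (mod 2).
However 4 ≡ 0 and 3 ≡ 1 (mod 2), and 0 ≠ 1.
Hence the system has no solution.

No such integer exists.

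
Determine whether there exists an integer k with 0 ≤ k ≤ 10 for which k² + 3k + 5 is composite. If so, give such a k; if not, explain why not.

At k = 7: 7² + 3·7 + 5 = 75 = 3·25, which is composite.

k = 7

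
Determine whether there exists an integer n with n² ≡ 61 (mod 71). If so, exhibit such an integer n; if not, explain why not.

Apply Euler's criterion with the prime 71: 61 is a quadratic residue iff 61^35 ≡ 1 (mod 71), and a non-residue iff it is ≡ −1.
Repeated squaring mod 71: 61^2 = 3721 ≡ 29; 61^4 ≡ 29² = 841 ≡ 60; 61^8 ≡ 60² = 3600 ≡ 50; 61^16 ≡ 50² = 2500 ≡ 15; 61^32 ≡ 15² = 225 ≡ 12.
Since 35 = 32 + 2 + 1, 61^35 ≡ 12 · 29 · 61; multiplying out mod 71: 12·29 = 348 ≡ 64, then 64·61 = 3904 ≡ 70. Thus 61^35 ≡ 70 ≡ −1 (mod 71).
By Euler's criterion 61 is a quadratic non-residue mod 71: no n satisfies n² ≡ 61 (mod 71).

No such integer exists.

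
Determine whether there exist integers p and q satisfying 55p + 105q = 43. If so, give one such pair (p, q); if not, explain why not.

gcd(55, 105) = 5, so every integer of the form 55p + 105q is a multiple of 5.
However 43 leaves remainder 3 on division by 5.
So the equation is unsolvable over ℤ.

There are no such integers.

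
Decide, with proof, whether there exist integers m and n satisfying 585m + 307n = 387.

m = 29, n = -54

585 and 307 are coprime, so 585m + 307n ranges over all of ℤ.
Dividing repeatedly: 585 = 1·307 + 278, 307 = 1·278 + 29, 278 = 9·29 + 17, 29 = 1·17 + 12, 17 = 1·12 + 5, 12 = 2·5 + 2, 5 = 2·2 + 1, 2 = 2·1 + 0.
Back-substituting, 1 = 5 − 2·2 = 5 − 2·(12 − 2·5) = −2·12 + 5·5 = −2·12 + 5·(17 − 1·12) = 5·17 − 7·12 = 5·17 − 7·(29 − 1·17) = −7·29 + 12·17 = −7·29 + 12·(278 − 9·29) = 12·278 − 115·29 = 12·278 − 115·(307 − 1·278) = −115·307 + 127·278 = −115·307 + 127·(585 − 1·307) = 127·585 − 242·307; that is, 585·127 + 307·(-242) = 1.
Scaling by 387 gives the particular solution (m, n) = (49149, -93654).
Subtracting 160·307 from m and adding 160·585 to n gives the tidier solution (29, -54).
Check: 585·29 + 307·(-54) = 16965 − 16578 = 387. ✓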